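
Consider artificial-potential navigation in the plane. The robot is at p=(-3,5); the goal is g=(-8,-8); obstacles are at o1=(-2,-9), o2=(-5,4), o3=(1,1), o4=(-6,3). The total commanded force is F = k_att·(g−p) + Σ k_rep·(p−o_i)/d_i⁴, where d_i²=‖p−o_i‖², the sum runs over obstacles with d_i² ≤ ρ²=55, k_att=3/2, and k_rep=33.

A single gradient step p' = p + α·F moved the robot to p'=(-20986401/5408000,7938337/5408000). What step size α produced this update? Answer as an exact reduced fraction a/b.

α = 1/5

F_att = 3/2·(g−p) = 3/2·(-5,-13) = (-7.5000,-19.5000)
o1: d²=197 > ρ²=55 → inactive
o2: d²=5 ≤ ρ²=55; F_rep = 33·(2,1)/5² = (2.6400,1.3200)
o3: d²=32 ≤ ρ²=55; F_rep = 33·(-4,4)/32² = (-0.1289,0.1289)
o4: d²=13 ≤ ρ²=55; F_rep = 33·(3,2)/13² = (0.5858,0.3905)
F = F_att + ΣF_rep = (-4.4031,-17.6606)
Δp = p'−p = (-0.8806,-3.5321); α = Δx/Fx = (-4762401/5408000) / (-4762401/1081600) = 1/5
check: Δy/Fy = (-19101663/5408000) / (-19101663/1081600) = 1/5 ✓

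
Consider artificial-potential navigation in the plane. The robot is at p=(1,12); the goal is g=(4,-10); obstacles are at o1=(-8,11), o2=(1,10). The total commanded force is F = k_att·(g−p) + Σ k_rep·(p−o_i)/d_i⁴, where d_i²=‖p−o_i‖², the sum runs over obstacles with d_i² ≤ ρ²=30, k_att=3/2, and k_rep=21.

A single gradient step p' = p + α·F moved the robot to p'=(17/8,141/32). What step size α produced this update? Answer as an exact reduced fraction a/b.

α = 1/4

F_att = 3/2·(g−p) = 3/2·(3,-22) = (4.5000,-33.0000)
o1: d²=82 > ρ²=30 → inactive
o2: d²=4 ≤ ρ²=30; F_rep = 21·(0,2)/4² = (0.0000,2.6250)
F = F_att + ΣF_rep = (4.5000,-30.3750)
Δp = p'−p = (1.1250,-7.5938); α = Δx/Fx = (9/8) / (9/2) = 1/4
check: Δy/Fy = (-243/32) / (-243/8) = 1/4 ✓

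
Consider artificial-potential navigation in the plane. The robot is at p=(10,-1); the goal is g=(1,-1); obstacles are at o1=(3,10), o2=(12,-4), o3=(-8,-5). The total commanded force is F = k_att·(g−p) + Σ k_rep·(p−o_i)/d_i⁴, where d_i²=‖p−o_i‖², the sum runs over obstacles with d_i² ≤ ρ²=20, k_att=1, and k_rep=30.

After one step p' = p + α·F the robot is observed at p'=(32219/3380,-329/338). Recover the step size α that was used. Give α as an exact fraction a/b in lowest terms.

α = 1/20

F_att = 1·(g−p) = 1·(-9,0) = (-9.0000,0.0000)
o1: d²=170 > ρ²=20 → inactive
o2: d²=13 ≤ ρ²=20; F_rep = 30·(-2,3)/13² = (-0.3550,0.5325)
o3: d²=340 > ρ²=20 → inactive
F = F_att + ΣF_rep = (-9.3550,0.5325)
Δp = p'−p = (-0.4678,0.0266); α = Δx/Fx = (-1581/3380) / (-1581/169) = 1/20
check: Δy/Fy = (9/338) / (90/169) = 1/20 ✓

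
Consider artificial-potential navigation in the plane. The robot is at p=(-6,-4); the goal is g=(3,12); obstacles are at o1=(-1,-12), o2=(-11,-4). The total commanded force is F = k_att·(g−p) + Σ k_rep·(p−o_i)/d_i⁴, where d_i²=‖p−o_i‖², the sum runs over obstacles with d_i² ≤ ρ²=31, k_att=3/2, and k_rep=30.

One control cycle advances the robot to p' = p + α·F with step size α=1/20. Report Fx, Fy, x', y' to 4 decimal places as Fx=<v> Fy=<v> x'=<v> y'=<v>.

Fx=13.7400 Fy=24.0000 x'=-5.3130 y'=-2.8000

F_att = 3/2·(g−p) = 3/2·(9,16) = (13.5000,24.0000)
o1: d²=89 > ρ²=31 → inactive
o2: d²=25 ≤ ρ²=31; F_rep = 30·(5,0)/25² = (0.2400,0.0000)
F = F_att + ΣF_rep = (13.7400,24.0000)
p' = p + 1/20·F = (-5.3130,-2.8000)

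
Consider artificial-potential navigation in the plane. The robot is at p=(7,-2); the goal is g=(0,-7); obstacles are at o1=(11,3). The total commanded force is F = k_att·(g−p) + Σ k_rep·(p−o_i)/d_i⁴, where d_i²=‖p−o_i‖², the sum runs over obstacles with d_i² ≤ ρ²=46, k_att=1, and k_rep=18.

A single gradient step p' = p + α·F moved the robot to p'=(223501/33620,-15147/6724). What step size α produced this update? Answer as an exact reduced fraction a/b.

F_att = 1·(g−p) = 1·(-7,-5) = (-7.0000,-5.0000)
o1: d²=41 ≤ ρ²=46; F_rep = 18·(-4,-5)/41² = (-0.0428,-0.0535)
F = F_att + ΣF_rep = (-7.0428,-5.0535)
Δp = p'−p = (-0.3521,-0.2527); α = Δx/Fx = (-11839/33620) / (-11839/1681) = 1/20
check: Δy/Fy = (-1699/6724) / (-8495/1681) = 1/20 ✓

α = 1/20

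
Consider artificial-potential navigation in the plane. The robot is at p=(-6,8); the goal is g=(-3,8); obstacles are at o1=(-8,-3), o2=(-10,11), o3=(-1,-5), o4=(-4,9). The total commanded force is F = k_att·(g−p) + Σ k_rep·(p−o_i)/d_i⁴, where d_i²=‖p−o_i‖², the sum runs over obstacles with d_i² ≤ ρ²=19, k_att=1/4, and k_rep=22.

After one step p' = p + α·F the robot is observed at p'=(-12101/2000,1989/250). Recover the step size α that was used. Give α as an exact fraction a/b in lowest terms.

F_att = 1/4·(g−p) = 1/4·(3,0) = (0.7500,0.0000)
o1: d²=125 > ρ²=19 → inactive
o2: d²=25 > ρ²=19 → inactive
o3: d²=194 > ρ²=19 → inactive
o4: d²=5 ≤ ρ²=19; F_rep = 22·(-2,-1)/5² = (-1.7600,-0.8800)
F = F_att + ΣF_rep = (-1.0100,-0.8800)
Δp = p'−p = (-0.0505,-0.0440); α = Δx/Fx = (-101/2000) / (-101/100) = 1/20
check: Δy/Fy = (-11/250) / (-22/25) = 1/20 ✓

α = 1/20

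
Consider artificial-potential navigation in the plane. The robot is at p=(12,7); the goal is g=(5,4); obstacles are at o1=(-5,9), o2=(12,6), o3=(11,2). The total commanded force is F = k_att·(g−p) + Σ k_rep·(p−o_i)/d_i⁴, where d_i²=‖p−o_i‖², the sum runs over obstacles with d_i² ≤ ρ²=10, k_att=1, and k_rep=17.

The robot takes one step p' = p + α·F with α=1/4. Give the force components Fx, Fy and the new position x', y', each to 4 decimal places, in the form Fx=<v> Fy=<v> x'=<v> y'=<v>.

Fx=-7.0000 Fy=14.0000 x'=10.2500 y'=10.5000

F_att = 1·(g−p) = 1·(-7,-3) = (-7.0000,-3.0000)
o1: d²=293 > ρ²=10 → inactive
o2: d²=1 ≤ ρ²=10; F_rep = 17·(0,1)/1² = (0.0000,17.0000)
o3: d²=26 > ρ²=10 → inactive
F = F_att + ΣF_rep = (-7.0000,14.0000)
p' = p + 1/4·F = (10.2500,10.5000)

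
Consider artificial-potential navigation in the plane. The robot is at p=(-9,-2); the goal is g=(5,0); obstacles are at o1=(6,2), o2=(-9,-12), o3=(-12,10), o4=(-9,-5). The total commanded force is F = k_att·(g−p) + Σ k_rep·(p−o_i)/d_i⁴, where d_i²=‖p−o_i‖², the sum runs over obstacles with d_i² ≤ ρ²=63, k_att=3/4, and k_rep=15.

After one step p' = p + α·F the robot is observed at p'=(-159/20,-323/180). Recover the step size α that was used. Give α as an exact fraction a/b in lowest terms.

F_att = 3/4·(g−p) = 3/4·(14,2) = (10.5000,1.5000)
o1: d²=241 > ρ²=63 → inactive
o2: d²=100 > ρ²=63 → inactive
o3: d²=153 > ρ²=63 → inactive
o4: d²=9 ≤ ρ²=63; F_rep = 15·(0,3)/9² = (0.0000,0.5556)
F = F_att + ΣF_rep = (10.5000,2.0556)
Δp = p'−p = (1.0500,0.2056); α = Δx/Fx = (21/20) / (21/2) = 1/10
check: Δy/Fy = (37/180) / (37/18) = 1/10 ✓

α = 1/10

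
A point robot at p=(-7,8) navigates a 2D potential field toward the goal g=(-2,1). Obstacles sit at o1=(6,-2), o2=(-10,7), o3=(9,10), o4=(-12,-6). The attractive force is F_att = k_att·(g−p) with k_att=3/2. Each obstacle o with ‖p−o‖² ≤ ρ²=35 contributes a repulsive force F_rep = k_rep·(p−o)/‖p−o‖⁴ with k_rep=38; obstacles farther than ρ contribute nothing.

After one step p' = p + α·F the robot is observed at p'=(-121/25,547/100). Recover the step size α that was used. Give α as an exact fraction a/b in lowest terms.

F_att = 3/2·(g−p) = 3/2·(5,-7) = (7.5000,-10.5000)
o1: d²=269 > ρ²=35 → inactive
o2: d²=10 ≤ ρ²=35; F_rep = 38·(3,1)/10² = (1.1400,0.3800)
o3: d²=260 > ρ²=35 → inactive
o4: d²=221 > ρ²=35 → inactive
F = F_att + ΣF_rep = (8.6400,-10.1200)
Δp = p'−p = (2.1600,-2.5300); α = Δx/Fx = (54/25) / (216/25) = 1/4
check: Δy/Fy = (-253/100) / (-253/25) = 1/4 ✓

α = 1/4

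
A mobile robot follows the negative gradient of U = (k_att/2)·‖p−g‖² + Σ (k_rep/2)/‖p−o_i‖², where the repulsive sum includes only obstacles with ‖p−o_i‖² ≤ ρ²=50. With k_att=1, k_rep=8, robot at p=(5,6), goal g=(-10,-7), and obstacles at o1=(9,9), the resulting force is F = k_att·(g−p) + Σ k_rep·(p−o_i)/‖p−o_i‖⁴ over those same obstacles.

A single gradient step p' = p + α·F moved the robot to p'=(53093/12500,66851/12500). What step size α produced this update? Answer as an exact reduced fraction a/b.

F_att = 1·(g−p) = 1·(-15,-13) = (-15.0000,-13.0000)
o1: d²=25 ≤ ρ²=50; F_rep = 8·(-4,-3)/25² = (-0.0512,-0.0384)
F = F_att + ΣF_rep = (-15.0512,-13.0384)
Δp = p'−p = (-0.7526,-0.6519); α = Δx/Fx = (-9407/12500) / (-9407/625) = 1/20
check: Δy/Fy = (-8149/12500) / (-8149/625) = 1/20 ✓

α = 1/20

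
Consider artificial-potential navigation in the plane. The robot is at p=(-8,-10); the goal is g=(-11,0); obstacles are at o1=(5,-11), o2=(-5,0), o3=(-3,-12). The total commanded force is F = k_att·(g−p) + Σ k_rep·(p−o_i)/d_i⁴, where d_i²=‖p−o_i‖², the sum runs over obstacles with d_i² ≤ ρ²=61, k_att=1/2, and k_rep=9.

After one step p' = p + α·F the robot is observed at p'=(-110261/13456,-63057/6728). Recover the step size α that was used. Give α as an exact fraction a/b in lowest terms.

α = 1/8

F_att = 1/2·(g−p) = 1/2·(-3,10) = (-1.5000,5.0000)
o1: d²=170 > ρ²=61 → inactive
o2: d²=109 > ρ²=61 → inactive
o3: d²=29 ≤ ρ²=61; F_rep = 9·(-5,2)/29² = (-0.0535,0.0214)
F = F_att + ΣF_rep = (-1.5535,5.0214)
Δp = p'−p = (-0.1942,0.6277); α = Δx/Fx = (-2613/13456) / (-2613/1682) = 1/8
check: Δy/Fy = (4223/6728) / (4223/841) = 1/8 ✓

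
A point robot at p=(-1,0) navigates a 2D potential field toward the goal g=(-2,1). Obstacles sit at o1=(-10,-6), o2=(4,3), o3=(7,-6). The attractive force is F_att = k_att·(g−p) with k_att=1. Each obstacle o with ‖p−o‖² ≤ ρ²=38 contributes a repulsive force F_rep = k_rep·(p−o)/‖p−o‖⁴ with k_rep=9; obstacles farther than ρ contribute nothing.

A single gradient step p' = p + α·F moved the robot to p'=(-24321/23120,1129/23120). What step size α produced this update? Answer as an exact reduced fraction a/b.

F_att = 1·(g−p) = 1·(-1,1) = (-1.0000,1.0000)
o1: d²=117 > ρ²=38 → inactive
o2: d²=34 ≤ ρ²=38; F_rep = 9·(-5,-3)/34² = (-0.0389,-0.0234)
o3: d²=100 > ρ²=38 → inactive
F = F_att + ΣF_rep = (-1.0389,0.9766)
Δp = p'−p = (-0.0519,0.0488); α = Δx/Fx = (-1201/23120) / (-1201/1156) = 1/20
check: Δy/Fy = (1129/23120) / (1129/1156) = 1/20 ✓

α = 1/20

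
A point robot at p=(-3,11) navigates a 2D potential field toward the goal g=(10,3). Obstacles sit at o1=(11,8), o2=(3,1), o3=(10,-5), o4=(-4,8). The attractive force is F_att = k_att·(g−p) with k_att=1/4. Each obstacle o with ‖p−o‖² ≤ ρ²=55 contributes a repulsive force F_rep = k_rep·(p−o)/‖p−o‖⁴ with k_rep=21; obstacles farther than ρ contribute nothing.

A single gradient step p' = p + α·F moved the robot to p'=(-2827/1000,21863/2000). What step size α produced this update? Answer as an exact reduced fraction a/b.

α = 1/20

F_att = 1/4·(g−p) = 1/4·(13,-8) = (3.2500,-2.0000)
o1: d²=205 > ρ²=55 → inactive
o2: d²=136 > ρ²=55 → inactive
o3: d²=425 > ρ²=55 → inactive
o4: d²=10 ≤ ρ²=55; F_rep = 21·(1,3)/10² = (0.2100,0.6300)
F = F_att + ΣF_rep = (3.4600,-1.3700)
Δp = p'−p = (0.1730,-0.0685); α = Δx/Fx = (173/1000) / (173/50) = 1/20
check: Δy/Fy = (-137/2000) / (-137/100) = 1/20 ✓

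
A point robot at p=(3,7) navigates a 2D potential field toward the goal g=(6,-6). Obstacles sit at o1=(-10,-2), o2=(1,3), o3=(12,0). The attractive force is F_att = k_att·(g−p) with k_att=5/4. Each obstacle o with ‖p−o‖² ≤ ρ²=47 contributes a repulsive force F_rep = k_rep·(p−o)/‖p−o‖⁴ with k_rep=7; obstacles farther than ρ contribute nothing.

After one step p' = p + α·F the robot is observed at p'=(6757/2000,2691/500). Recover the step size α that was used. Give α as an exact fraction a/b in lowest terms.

α = 1/10

F_att = 5/4·(g−p) = 5/4·(3,-13) = (3.7500,-16.2500)
o1: d²=250 > ρ²=47 → inactive
o2: d²=20 ≤ ρ²=47; F_rep = 7·(2,4)/20² = (0.0350,0.0700)
o3: d²=130 > ρ²=47 → inactive
F = F_att + ΣF_rep = (3.7850,-16.1800)
Δp = p'−p = (0.3785,-1.6180); α = Δx/Fx = (757/2000) / (757/200) = 1/10
check: Δy/Fy = (-809/500) / (-809/50) = 1/10 ✓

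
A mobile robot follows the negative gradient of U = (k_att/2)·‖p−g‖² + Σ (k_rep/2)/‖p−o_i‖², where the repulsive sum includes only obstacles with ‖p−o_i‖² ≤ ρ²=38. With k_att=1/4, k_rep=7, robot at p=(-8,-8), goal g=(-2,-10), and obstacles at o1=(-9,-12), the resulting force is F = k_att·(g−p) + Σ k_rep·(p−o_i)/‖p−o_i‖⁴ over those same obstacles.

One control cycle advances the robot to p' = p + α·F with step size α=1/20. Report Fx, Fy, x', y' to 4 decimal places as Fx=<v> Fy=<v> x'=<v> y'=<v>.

Fx=1.5242 Fy=-0.4031 x'=-7.9238 y'=-8.0202

F_att = 1/4·(g−p) = 1/4·(6,-2) = (1.5000,-0.5000)
o1: d²=17 ≤ ρ²=38; F_rep = 7·(1,4)/17² = (0.0242,0.0969)
F = F_att + ΣF_rep = (1.5242,-0.4031)
p' = p + 1/20·F = (-7.9238,-8.0202)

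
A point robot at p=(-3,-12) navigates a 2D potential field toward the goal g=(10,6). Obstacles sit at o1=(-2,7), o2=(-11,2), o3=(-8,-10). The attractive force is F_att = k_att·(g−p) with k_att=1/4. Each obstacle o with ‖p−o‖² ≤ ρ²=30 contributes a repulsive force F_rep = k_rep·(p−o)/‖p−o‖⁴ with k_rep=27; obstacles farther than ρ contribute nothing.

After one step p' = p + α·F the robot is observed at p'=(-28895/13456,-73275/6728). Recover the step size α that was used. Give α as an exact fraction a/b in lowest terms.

α = 1/4

F_att = 1/4·(g−p) = 1/4·(13,18) = (3.2500,4.5000)
o1: d²=362 > ρ²=30 → inactive
o2: d²=260 > ρ²=30 → inactive
o3: d²=29 ≤ ρ²=30; F_rep = 27·(5,-2)/29² = (0.1605,-0.0642)
F = F_att + ΣF_rep = (3.4105,4.4358)
Δp = p'−p = (0.8526,1.1089); α = Δx/Fx = (11473/13456) / (11473/3364) = 1/4
check: Δy/Fy = (7461/6728) / (7461/1682) = 1/4 ✓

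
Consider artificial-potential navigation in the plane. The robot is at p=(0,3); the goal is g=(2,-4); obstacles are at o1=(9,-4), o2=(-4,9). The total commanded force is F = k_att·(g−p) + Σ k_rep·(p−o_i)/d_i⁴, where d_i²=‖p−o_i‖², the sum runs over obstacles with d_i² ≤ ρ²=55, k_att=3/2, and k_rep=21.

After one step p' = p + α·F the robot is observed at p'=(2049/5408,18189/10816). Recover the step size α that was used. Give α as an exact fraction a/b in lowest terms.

F_att = 3/2·(g−p) = 3/2·(2,-7) = (3.0000,-10.5000)
o1: d²=130 > ρ²=55 → inactive
o2: d²=52 ≤ ρ²=55; F_rep = 21·(4,-6)/52² = (0.0311,-0.0466)
F = F_att + ΣF_rep = (3.0311,-10.5466)
Δp = p'−p = (0.3789,-1.3183); α = Δx/Fx = (2049/5408) / (2049/676) = 1/8
check: Δy/Fy = (-14259/10816) / (-14259/1352) = 1/8 ✓

α = 1/8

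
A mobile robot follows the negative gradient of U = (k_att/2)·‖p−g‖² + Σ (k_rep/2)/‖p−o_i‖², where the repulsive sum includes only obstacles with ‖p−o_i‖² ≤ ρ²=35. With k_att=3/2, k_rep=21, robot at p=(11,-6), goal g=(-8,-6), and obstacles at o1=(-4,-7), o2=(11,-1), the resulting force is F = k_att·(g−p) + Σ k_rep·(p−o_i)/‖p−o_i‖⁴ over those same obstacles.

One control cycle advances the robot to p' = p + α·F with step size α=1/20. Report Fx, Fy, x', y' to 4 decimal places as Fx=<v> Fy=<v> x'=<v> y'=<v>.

Fx=-28.5000 Fy=-0.1680 x'=9.5750 y'=-6.0084

F_att = 3/2·(g−p) = 3/2·(-19,0) = (-28.5000,0.0000)
o1: d²=226 > ρ²=35 → inactive
o2: d²=25 ≤ ρ²=35; F_rep = 21·(0,-5)/25² = (0.0000,-0.1680)
F = F_att + ΣF_rep = (-28.5000,-0.1680)
p' = p + 1/20·F = (9.5750,-6.0084)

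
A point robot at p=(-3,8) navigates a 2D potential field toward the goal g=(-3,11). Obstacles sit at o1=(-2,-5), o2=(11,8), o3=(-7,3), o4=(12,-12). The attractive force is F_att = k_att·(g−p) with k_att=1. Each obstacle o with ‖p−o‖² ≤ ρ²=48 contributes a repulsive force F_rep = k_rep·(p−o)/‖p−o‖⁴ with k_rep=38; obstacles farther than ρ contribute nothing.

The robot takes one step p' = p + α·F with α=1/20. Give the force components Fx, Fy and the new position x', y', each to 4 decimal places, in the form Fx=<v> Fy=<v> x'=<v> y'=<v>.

F_att = 1·(g−p) = 1·(0,3) = (0.0000,3.0000)
o1: d²=170 > ρ²=48 → inactive
o2: d²=196 > ρ²=48 → inactive
o3: d²=41 ≤ ρ²=48; F_rep = 38·(4,5)/41² = (0.0904,0.1130)
o4: d²=625 > ρ²=48 → inactive
F = F_att + ΣF_rep = (0.0904,3.1130)
p' = p + 1/20·F = (-2.9955,8.1557)

Fx=0.0904 Fy=3.1130 x'=-2.9955 y'=8.1557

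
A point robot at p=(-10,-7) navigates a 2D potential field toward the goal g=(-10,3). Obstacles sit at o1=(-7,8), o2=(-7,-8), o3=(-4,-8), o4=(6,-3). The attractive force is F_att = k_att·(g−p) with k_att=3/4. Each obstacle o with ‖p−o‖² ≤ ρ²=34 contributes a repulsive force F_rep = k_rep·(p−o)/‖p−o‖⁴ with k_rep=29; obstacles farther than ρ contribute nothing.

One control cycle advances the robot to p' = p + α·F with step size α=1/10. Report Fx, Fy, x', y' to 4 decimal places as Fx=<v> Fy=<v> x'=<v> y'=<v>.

Fx=-0.8700 Fy=7.7900 x'=-10.0870 y'=-6.2210

F_att = 3/4·(g−p) = 3/4·(0,10) = (0.0000,7.5000)
o1: d²=234 > ρ²=34 → inactive
o2: d²=10 ≤ ρ²=34; F_rep = 29·(-3,1)/10² = (-0.8700,0.2900)
o3: d²=37 > ρ²=34 → inactive
o4: d²=272 > ρ²=34 → inactive
F = F_att + ΣF_rep = (-0.8700,7.7900)
p' = p + 1/10·F = (-10.0870,-6.2210)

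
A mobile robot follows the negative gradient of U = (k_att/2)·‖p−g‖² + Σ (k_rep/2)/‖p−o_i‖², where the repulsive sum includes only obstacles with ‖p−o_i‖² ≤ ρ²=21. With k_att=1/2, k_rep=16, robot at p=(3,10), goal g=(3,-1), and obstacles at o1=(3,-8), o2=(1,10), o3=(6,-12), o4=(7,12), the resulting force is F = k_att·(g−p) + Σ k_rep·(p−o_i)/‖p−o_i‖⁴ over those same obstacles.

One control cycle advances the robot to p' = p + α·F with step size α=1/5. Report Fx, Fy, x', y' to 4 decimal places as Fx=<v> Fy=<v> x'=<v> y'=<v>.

F_att = 1/2·(g−p) = 1/2·(0,-11) = (0.0000,-5.5000)
o1: d²=324 > ρ²=21 → inactive
o2: d²=4 ≤ ρ²=21; F_rep = 16·(2,0)/4² = (2.0000,0.0000)
o3: d²=493 > ρ²=21 → inactive
o4: d²=20 ≤ ρ²=21; F_rep = 16·(-4,-2)/20² = (-0.1600,-0.0800)
F = F_att + ΣF_rep = (1.8400,-5.5800)
p' = p + 1/5·F = (3.3680,8.8840)

Fx=1.8400 Fy=-5.5800 x'=3.3680 y'=8.8840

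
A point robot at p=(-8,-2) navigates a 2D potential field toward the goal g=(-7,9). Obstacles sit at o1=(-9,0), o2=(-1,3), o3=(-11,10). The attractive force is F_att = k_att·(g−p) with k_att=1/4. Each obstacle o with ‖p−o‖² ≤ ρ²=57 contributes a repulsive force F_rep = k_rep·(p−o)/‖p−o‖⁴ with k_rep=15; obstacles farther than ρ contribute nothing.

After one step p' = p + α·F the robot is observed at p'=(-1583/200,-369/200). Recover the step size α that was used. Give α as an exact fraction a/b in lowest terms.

α = 1/10

F_att = 1/4·(g−p) = 1/4·(1,11) = (0.2500,2.7500)
o1: d²=5 ≤ ρ²=57; F_rep = 15·(1,-2)/5² = (0.6000,-1.2000)
o2: d²=74 > ρ²=57 → inactive
o3: d²=153 > ρ²=57 → inactive
F = F_att + ΣF_rep = (0.8500,1.5500)
Δp = p'−p = (0.0850,0.1550); α = Δx/Fx = (17/200) / (17/20) = 1/10
check: Δy/Fy = (31/200) / (31/20) = 1/10 ✓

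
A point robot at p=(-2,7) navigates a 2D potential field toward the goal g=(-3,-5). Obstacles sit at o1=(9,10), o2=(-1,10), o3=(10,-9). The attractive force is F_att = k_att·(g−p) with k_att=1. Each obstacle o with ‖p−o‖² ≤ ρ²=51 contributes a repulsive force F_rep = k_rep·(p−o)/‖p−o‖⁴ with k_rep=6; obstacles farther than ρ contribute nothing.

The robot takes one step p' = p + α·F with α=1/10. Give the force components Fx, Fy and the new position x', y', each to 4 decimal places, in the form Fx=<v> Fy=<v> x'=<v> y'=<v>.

Fx=-1.0600 Fy=-12.1800 x'=-2.1060 y'=5.7820

F_att = 1·(g−p) = 1·(-1,-12) = (-1.0000,-12.0000)
o1: d²=130 > ρ²=51 → inactive
o2: d²=10 ≤ ρ²=51; F_rep = 6·(-1,-3)/10² = (-0.0600,-0.1800)
o3: d²=400 > ρ²=51 → inactive
F = F_att + ΣF_rep = (-1.0600,-12.1800)
p' = p + 1/10·F = (-2.1060,5.7820)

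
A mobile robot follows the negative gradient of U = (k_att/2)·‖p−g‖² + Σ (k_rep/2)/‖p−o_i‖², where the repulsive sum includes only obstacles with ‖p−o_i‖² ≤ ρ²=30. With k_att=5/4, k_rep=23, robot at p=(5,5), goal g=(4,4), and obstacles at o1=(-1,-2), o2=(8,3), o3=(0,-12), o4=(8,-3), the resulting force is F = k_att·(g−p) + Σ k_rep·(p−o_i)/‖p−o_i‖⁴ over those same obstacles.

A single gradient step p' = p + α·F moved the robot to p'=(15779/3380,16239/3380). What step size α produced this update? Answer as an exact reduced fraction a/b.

α = 1/5

F_att = 5/4·(g−p) = 5/4·(-1,-1) = (-1.2500,-1.2500)
o1: d²=85 > ρ²=30 → inactive
o2: d²=13 ≤ ρ²=30; F_rep = 23·(-3,2)/13² = (-0.4083,0.2722)
o3: d²=314 > ρ²=30 → inactive
o4: d²=73 > ρ²=30 → inactive
F = F_att + ΣF_rep = (-1.6583,-0.9778)
Δp = p'−p = (-0.3317,-0.1956); α = Δx/Fx = (-1121/3380) / (-1121/676) = 1/5
check: Δy/Fy = (-661/3380) / (-661/676) = 1/5 ✓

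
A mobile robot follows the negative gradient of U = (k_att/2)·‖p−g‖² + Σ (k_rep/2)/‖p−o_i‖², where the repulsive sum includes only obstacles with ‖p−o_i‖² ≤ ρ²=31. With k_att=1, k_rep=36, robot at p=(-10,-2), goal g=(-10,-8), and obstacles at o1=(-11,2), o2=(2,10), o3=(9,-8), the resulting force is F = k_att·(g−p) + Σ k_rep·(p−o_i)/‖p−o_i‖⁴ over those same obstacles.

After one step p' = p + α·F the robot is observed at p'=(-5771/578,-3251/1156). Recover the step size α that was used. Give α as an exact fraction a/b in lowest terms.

F_att = 1·(g−p) = 1·(0,-6) = (0.0000,-6.0000)
o1: d²=17 ≤ ρ²=31; F_rep = 36·(1,-4)/17² = (0.1246,-0.4983)
o2: d²=288 > ρ²=31 → inactive
o3: d²=397 > ρ²=31 → inactive
F = F_att + ΣF_rep = (0.1246,-6.4983)
Δp = p'−p = (0.0156,-0.8123); α = Δx/Fx = (9/578) / (36/289) = 1/8
check: Δy/Fy = (-939/1156) / (-1878/289) = 1/8 ✓

α = 1/8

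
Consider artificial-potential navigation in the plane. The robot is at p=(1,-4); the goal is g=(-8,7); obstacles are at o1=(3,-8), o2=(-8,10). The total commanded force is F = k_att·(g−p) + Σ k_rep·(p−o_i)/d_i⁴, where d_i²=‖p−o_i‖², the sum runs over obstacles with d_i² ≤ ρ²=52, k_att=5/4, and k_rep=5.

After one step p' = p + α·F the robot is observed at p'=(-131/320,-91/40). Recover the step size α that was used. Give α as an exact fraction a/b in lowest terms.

α = 1/8

F_att = 5/4·(g−p) = 5/4·(-9,11) = (-11.2500,13.7500)
o1: d²=20 ≤ ρ²=52; F_rep = 5·(-2,4)/20² = (-0.0250,0.0500)
o2: d²=277 > ρ²=52 → inactive
F = F_att + ΣF_rep = (-11.2750,13.8000)
Δp = p'−p = (-1.4094,1.7250); α = Δx/Fx = (-451/320) / (-451/40) = 1/8
check: Δy/Fy = (69/40) / (69/5) = 1/8 ✓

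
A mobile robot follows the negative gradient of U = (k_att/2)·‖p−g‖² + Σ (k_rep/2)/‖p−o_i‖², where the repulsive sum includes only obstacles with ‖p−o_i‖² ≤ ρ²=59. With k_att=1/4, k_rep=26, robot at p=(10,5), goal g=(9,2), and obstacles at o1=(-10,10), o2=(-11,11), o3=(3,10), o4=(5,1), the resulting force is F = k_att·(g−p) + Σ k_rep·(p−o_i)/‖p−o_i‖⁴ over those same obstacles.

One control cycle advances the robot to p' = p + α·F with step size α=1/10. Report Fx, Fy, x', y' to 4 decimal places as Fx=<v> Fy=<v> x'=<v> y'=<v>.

F_att = 1/4·(g−p) = 1/4·(-1,-3) = (-0.2500,-0.7500)
o1: d²=425 > ρ²=59 → inactive
o2: d²=477 > ρ²=59 → inactive
o3: d²=74 > ρ²=59 → inactive
o4: d²=41 ≤ ρ²=59; F_rep = 26·(5,4)/41² = (0.0773,0.0619)
F = F_att + ΣF_rep = (-0.1727,-0.6881)
p' = p + 1/10·F = (9.9827,4.9312)

Fx=-0.1727 Fy=-0.6881 x'=9.9827 y'=4.9312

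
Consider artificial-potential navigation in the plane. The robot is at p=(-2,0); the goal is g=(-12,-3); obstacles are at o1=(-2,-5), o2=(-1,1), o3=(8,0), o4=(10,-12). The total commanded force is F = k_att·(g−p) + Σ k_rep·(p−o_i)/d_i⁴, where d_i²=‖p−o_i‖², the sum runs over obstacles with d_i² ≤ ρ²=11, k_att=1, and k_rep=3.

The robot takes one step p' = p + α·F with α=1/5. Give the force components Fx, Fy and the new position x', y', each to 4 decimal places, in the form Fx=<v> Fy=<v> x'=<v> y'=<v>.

F_att = 1·(g−p) = 1·(-10,-3) = (-10.0000,-3.0000)
o1: d²=25 > ρ²=11 → inactive
o2: d²=2 ≤ ρ²=11; F_rep = 3·(-1,-1)/2² = (-0.7500,-0.7500)
o3: d²=100 > ρ²=11 → inactive
o4: d²=288 > ρ²=11 → inactive
F = F_att + ΣF_rep = (-10.7500,-3.7500)
p' = p + 1/5·F = (-4.1500,-0.7500)

Fx=-10.7500 Fy=-3.7500 x'=-4.1500 y'=-0.7500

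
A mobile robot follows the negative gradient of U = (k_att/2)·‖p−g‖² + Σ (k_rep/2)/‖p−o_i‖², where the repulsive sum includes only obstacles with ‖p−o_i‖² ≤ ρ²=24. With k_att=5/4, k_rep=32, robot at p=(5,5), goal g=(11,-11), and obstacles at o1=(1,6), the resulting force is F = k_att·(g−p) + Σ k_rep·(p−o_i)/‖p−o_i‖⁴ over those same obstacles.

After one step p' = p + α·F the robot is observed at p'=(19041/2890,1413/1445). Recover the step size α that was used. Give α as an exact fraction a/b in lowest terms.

F_att = 5/4·(g−p) = 5/4·(6,-16) = (7.5000,-20.0000)
o1: d²=17 ≤ ρ²=24; F_rep = 32·(4,-1)/17² = (0.4429,-0.1107)
F = F_att + ΣF_rep = (7.9429,-20.1107)
Δp = p'−p = (1.5886,-4.0221); α = Δx/Fx = (4591/2890) / (4591/578) = 1/5
check: Δy/Fy = (-5812/1445) / (-5812/289) = 1/5 ✓

α = 1/5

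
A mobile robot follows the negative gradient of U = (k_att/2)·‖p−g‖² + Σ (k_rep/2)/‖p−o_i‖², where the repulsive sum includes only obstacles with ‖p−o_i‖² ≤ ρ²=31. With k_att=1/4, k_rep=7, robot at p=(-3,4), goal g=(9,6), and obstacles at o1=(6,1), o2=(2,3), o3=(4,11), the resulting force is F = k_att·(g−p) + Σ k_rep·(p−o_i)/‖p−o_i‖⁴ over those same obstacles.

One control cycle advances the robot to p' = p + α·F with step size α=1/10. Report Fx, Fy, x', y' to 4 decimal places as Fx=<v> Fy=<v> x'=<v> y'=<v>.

Fx=2.9482 Fy=0.5104 x'=-2.7052 y'=4.0510

F_att = 1/4·(g−p) = 1/4·(12,2) = (3.0000,0.5000)
o1: d²=90 > ρ²=31 → inactive
o2: d²=26 ≤ ρ²=31; F_rep = 7·(-5,1)/26² = (-0.0518,0.0104)
o3: d²=98 > ρ²=31 → inactive
F = F_att + ΣF_rep = (2.9482,0.5104)
p' = p + 1/10·F = (-2.7052,4.0510)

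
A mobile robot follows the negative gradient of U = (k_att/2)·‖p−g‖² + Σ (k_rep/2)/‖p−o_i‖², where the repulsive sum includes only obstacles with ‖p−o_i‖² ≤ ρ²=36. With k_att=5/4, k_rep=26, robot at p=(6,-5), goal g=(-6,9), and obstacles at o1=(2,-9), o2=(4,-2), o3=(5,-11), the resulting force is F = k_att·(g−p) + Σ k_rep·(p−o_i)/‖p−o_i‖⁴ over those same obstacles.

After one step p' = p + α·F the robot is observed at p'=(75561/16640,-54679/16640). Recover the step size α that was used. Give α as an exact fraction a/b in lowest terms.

α = 1/10

F_att = 5/4·(g−p) = 5/4·(-12,14) = (-15.0000,17.5000)
o1: d²=32 ≤ ρ²=36; F_rep = 26·(4,4)/32² = (0.1016,0.1016)
o2: d²=13 ≤ ρ²=36; F_rep = 26·(2,-3)/13² = (0.3077,-0.4615)
o3: d²=37 > ρ²=36 → inactive
F = F_att + ΣF_rep = (-14.5907,17.1400)
Δp = p'−p = (-1.4591,1.7140); α = Δx/Fx = (-24279/16640) / (-24279/1664) = 1/10
check: Δy/Fy = (28521/16640) / (28521/1664) = 1/10 ✓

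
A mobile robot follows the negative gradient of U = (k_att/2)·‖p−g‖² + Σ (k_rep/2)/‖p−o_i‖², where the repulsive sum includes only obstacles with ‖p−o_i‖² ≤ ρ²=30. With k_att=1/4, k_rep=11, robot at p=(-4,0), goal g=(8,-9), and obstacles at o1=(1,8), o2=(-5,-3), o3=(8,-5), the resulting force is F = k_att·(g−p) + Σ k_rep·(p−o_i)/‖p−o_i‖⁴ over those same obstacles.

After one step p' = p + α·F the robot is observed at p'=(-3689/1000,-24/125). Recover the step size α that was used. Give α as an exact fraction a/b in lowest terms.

F_att = 1/4·(g−p) = 1/4·(12,-9) = (3.0000,-2.2500)
o1: d²=89 > ρ²=30 → inactive
o2: d²=10 ≤ ρ²=30; F_rep = 11·(1,3)/10² = (0.1100,0.3300)
o3: d²=169 > ρ²=30 → inactive
F = F_att + ΣF_rep = (3.1100,-1.9200)
Δp = p'−p = (0.3110,-0.1920); α = Δx/Fx = (311/1000) / (311/100) = 1/10
check: Δy/Fy = (-24/125) / (-48/25) = 1/10 ✓

α = 1/10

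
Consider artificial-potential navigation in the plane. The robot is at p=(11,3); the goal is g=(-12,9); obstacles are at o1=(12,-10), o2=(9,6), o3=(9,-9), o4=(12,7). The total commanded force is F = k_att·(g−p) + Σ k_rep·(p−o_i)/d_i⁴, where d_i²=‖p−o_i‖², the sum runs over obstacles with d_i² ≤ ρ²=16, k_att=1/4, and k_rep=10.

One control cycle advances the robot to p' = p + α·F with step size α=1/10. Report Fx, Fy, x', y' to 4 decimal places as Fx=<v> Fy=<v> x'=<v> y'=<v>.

F_att = 1/4·(g−p) = 1/4·(-23,6) = (-5.7500,1.5000)
o1: d²=170 > ρ²=16 → inactive
o2: d²=13 ≤ ρ²=16; F_rep = 10·(2,-3)/13² = (0.1183,-0.1775)
o3: d²=148 > ρ²=16 → inactive
o4: d²=17 > ρ²=16 → inactive
F = F_att + ΣF_rep = (-5.6317,1.3225)
p' = p + 1/10·F = (10.4368,3.1322)

Fx=-5.6317 Fy=1.3225 x'=10.4368 y'=3.1322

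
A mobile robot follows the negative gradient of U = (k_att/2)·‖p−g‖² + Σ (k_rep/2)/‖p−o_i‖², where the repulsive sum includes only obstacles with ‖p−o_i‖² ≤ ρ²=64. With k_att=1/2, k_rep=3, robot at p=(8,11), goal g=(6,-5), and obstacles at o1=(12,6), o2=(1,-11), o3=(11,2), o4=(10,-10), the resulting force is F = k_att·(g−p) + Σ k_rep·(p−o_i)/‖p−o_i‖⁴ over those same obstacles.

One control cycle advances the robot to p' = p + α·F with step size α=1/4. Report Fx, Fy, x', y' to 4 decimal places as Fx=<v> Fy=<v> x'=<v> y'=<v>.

F_att = 1/2·(g−p) = 1/2·(-2,-16) = (-1.0000,-8.0000)
o1: d²=41 ≤ ρ²=64; F_rep = 3·(-4,5)/41² = (-0.0071,0.0089)
o2: d²=533 > ρ²=64 → inactive
o3: d²=90 > ρ²=64 → inactive
o4: d²=445 > ρ²=64 → inactive
F = F_att + ΣF_rep = (-1.0071,-7.9911)
p' = p + 1/4·F = (7.7482,9.0022)

Fx=-1.0071 Fy=-7.9911 x'=7.7482 y'=9.0022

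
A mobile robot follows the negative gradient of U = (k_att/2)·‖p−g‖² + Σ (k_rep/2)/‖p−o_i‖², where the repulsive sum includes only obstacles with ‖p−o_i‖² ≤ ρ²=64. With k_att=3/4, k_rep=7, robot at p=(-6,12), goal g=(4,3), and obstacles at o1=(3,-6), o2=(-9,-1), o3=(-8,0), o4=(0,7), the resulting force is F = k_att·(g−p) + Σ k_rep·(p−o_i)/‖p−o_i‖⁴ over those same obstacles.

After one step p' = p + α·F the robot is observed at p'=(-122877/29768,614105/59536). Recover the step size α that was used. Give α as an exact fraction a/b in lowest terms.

F_att = 3/4·(g−p) = 3/4·(10,-9) = (7.5000,-6.7500)
o1: d²=405 > ρ²=64 → inactive
o2: d²=178 > ρ²=64 → inactive
o3: d²=148 > ρ²=64 → inactive
o4: d²=61 ≤ ρ²=64; F_rep = 7·(-6,5)/61² = (-0.0113,0.0094)
F = F_att + ΣF_rep = (7.4887,-6.7406)
Δp = p'−p = (1.8722,-1.6851); α = Δx/Fx = (55731/29768) / (55731/7442) = 1/4
check: Δy/Fy = (-100327/59536) / (-100327/14884) = 1/4 ✓

α = 1/4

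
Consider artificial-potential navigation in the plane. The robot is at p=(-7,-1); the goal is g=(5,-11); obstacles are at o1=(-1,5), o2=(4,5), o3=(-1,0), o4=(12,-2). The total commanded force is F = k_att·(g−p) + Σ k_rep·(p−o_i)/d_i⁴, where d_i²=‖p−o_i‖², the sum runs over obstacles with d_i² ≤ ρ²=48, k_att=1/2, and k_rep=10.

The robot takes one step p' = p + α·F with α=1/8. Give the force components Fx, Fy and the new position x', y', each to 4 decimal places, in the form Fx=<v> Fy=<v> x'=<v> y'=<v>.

F_att = 1/2·(g−p) = 1/2·(12,-10) = (6.0000,-5.0000)
o1: d²=72 > ρ²=48 → inactive
o2: d²=157 > ρ²=48 → inactive
o3: d²=37 ≤ ρ²=48; F_rep = 10·(-6,-1)/37² = (-0.0438,-0.0073)
o4: d²=362 > ρ²=48 → inactive
F = F_att + ΣF_rep = (5.9562,-5.0073)
p' = p + 1/8·F = (-6.2555,-1.6259)

Fx=5.9562 Fy=-5.0073 x'=-6.2555 y'=-1.6259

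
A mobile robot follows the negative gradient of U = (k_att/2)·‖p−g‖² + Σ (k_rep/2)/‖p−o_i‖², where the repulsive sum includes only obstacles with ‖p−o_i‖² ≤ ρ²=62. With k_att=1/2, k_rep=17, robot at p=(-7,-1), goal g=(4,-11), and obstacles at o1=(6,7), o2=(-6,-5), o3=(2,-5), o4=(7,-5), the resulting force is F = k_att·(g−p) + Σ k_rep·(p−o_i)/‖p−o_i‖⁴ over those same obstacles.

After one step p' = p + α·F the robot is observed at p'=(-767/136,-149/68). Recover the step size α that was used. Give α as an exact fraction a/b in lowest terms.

F_att = 1/2·(g−p) = 1/2·(11,-10) = (5.5000,-5.0000)
o1: d²=233 > ρ²=62 → inactive
o2: d²=17 ≤ ρ²=62; F_rep = 17·(-1,4)/17² = (-0.0588,0.2353)
o3: d²=97 > ρ²=62 → inactive
o4: d²=212 > ρ²=62 → inactive
F = F_att + ΣF_rep = (5.4412,-4.7647)
Δp = p'−p = (1.3603,-1.1912); α = Δx/Fx = (185/136) / (185/34) = 1/4
check: Δy/Fy = (-81/68) / (-81/17) = 1/4 ✓

α = 1/4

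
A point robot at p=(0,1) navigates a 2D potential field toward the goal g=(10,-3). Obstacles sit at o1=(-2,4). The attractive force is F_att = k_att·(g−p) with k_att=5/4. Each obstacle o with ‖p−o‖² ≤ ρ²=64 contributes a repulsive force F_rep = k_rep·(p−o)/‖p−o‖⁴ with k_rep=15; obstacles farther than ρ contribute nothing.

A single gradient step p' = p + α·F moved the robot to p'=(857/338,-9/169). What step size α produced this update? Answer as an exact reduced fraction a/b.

α = 1/5

F_att = 5/4·(g−p) = 5/4·(10,-4) = (12.5000,-5.0000)
o1: d²=13 ≤ ρ²=64; F_rep = 15·(2,-3)/13² = (0.1775,-0.2663)
F = F_att + ΣF_rep = (12.6775,-5.2663)
Δp = p'−p = (2.5355,-1.0533); α = Δx/Fx = (857/338) / (4285/338) = 1/5
check: Δy/Fy = (-178/169) / (-890/169) = 1/5 ✓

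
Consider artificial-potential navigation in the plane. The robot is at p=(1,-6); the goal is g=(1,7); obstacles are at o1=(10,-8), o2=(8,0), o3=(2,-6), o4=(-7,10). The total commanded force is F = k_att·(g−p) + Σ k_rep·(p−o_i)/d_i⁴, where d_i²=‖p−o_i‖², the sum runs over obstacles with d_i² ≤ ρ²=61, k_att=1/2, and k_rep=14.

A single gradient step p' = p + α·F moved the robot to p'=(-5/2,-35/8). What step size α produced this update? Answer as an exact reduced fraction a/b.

F_att = 1/2·(g−p) = 1/2·(0,13) = (0.0000,6.5000)
o1: d²=85 > ρ²=61 → inactive
o2: d²=85 > ρ²=61 → inactive
o3: d²=1 ≤ ρ²=61; F_rep = 14·(-1,0)/1² = (-14.0000,0.0000)
o4: d²=320 > ρ²=61 → inactive
F = F_att + ΣF_rep = (-14.0000,6.5000)
Δp = p'−p = (-3.5000,1.6250); α = Δx/Fx = (-7/2) / (-14) = 1/4
check: Δy/Fy = (13/8) / (13/2) = 1/4 ✓

α = 1/4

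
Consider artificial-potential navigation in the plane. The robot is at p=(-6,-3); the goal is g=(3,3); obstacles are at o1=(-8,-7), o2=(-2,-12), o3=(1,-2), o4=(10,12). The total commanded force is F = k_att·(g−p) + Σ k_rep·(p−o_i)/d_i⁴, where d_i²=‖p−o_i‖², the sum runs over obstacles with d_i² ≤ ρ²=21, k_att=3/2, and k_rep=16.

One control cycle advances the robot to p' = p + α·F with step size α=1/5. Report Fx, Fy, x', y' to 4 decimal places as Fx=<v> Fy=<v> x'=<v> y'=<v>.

F_att = 3/2·(g−p) = 3/2·(9,6) = (13.5000,9.0000)
o1: d²=20 ≤ ρ²=21; F_rep = 16·(2,4)/20² = (0.0800,0.1600)
o2: d²=97 > ρ²=21 → inactive
o3: d²=50 > ρ²=21 → inactive
o4: d²=481 > ρ²=21 → inactive
F = F_att + ΣF_rep = (13.5800,9.1600)
p' = p + 1/5·F = (-3.2840,-1.1680)

Fx=13.5800 Fy=9.1600 x'=-3.2840 y'=-1.1680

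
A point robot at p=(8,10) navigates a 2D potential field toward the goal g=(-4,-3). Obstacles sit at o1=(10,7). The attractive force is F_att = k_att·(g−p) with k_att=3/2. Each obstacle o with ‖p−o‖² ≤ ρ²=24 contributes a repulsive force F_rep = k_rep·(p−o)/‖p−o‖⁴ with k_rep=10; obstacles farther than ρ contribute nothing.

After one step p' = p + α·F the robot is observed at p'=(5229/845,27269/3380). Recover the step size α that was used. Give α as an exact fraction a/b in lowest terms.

F_att = 3/2·(g−p) = 3/2·(-12,-13) = (-18.0000,-19.5000)
o1: d²=13 ≤ ρ²=24; F_rep = 10·(-2,3)/13² = (-0.1183,0.1775)
F = F_att + ΣF_rep = (-18.1183,-19.3225)
Δp = p'−p = (-1.8118,-1.9322); α = Δx/Fx = (-1531/845) / (-3062/169) = 1/10
check: Δy/Fy = (-6531/3380) / (-6531/338) = 1/10 ✓

α = 1/10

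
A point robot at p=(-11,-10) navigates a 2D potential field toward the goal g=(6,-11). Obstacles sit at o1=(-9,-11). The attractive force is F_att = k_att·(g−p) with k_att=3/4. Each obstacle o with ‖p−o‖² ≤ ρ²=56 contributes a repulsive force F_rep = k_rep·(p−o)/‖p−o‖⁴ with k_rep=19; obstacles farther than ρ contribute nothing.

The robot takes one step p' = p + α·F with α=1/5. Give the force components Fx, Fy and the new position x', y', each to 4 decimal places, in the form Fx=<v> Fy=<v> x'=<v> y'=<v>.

F_att = 3/4·(g−p) = 3/4·(17,-1) = (12.7500,-0.7500)
o1: d²=5 ≤ ρ²=56; F_rep = 19·(-2,1)/5² = (-1.5200,0.7600)
F = F_att + ΣF_rep = (11.2300,0.0100)
p' = p + 1/5·F = (-8.7540,-9.9980)

Fx=11.2300 Fy=0.0100 x'=-8.7540 y'=-9.9980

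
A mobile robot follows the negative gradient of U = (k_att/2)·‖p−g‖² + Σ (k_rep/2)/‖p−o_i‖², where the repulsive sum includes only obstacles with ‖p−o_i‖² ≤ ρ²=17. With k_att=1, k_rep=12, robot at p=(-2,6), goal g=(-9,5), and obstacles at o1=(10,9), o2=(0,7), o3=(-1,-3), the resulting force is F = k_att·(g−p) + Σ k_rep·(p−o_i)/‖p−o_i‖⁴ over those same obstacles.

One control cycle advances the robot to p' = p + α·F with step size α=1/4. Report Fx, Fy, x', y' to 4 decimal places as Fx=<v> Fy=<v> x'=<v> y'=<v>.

Fx=-7.9600 Fy=-1.4800 x'=-3.9900 y'=5.6300

F_att = 1·(g−p) = 1·(-7,-1) = (-7.0000,-1.0000)
o1: d²=153 > ρ²=17 → inactive
o2: d²=5 ≤ ρ²=17; F_rep = 12·(-2,-1)/5² = (-0.9600,-0.4800)
o3: d²=82 > ρ²=17 → inactive
F = F_att + ΣF_rep = (-7.9600,-1.4800)
p' = p + 1/4·F = (-3.9900,5.6300)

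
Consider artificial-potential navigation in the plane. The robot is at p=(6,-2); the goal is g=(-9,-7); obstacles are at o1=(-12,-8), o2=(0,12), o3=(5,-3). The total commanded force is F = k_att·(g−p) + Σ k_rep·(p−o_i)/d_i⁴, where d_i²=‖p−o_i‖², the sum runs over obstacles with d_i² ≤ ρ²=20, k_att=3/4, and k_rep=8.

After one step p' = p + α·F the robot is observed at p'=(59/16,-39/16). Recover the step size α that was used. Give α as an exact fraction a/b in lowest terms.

F_att = 3/4·(g−p) = 3/4·(-15,-5) = (-11.2500,-3.7500)
o1: d²=360 > ρ²=20 → inactive
o2: d²=232 > ρ²=20 → inactive
o3: d²=2 ≤ ρ²=20; F_rep = 8·(1,1)/2² = (2.0000,2.0000)
F = F_att + ΣF_rep = (-9.2500,-1.7500)
Δp = p'−p = (-2.3125,-0.4375); α = Δx/Fx = (-37/16) / (-37/4) = 1/4
check: Δy/Fy = (-7/16) / (-7/4) = 1/4 ✓

α = 1/4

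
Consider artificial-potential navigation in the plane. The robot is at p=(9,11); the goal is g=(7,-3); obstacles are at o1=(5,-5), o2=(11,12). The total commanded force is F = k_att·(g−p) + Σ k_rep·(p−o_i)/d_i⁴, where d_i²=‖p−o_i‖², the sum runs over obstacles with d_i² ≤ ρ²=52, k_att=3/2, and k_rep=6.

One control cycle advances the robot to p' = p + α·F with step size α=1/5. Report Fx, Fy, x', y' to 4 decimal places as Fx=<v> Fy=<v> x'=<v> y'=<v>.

Fx=-3.4800 Fy=-21.2400 x'=8.3040 y'=6.7520

F_att = 3/2·(g−p) = 3/2·(-2,-14) = (-3.0000,-21.0000)
o1: d²=272 > ρ²=52 → inactive
o2: d²=5 ≤ ρ²=52; F_rep = 6·(-2,-1)/5² = (-0.4800,-0.2400)
F = F_att + ΣF_rep = (-3.4800,-21.2400)
p' = p + 1/5·F = (8.3040,6.7520)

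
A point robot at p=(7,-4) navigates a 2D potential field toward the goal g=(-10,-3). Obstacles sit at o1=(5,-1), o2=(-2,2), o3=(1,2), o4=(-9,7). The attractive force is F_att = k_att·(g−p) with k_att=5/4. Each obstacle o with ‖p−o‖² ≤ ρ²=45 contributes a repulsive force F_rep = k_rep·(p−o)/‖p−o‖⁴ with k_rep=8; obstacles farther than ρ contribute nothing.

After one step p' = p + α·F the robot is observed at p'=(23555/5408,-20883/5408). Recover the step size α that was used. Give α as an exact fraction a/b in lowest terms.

α = 1/8

F_att = 5/4·(g−p) = 5/4·(-17,1) = (-21.2500,1.2500)
o1: d²=13 ≤ ρ²=45; F_rep = 8·(2,-3)/13² = (0.0947,-0.1420)
o2: d²=117 > ρ²=45 → inactive
o3: d²=72 > ρ²=45 → inactive
o4: d²=377 > ρ²=45 → inactive
F = F_att + ΣF_rep = (-21.1553,1.1080)
Δp = p'−p = (-2.6444,0.1385); α = Δx/Fx = (-14301/5408) / (-14301/676) = 1/8
check: Δy/Fy = (749/5408) / (749/676) = 1/8 ✓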